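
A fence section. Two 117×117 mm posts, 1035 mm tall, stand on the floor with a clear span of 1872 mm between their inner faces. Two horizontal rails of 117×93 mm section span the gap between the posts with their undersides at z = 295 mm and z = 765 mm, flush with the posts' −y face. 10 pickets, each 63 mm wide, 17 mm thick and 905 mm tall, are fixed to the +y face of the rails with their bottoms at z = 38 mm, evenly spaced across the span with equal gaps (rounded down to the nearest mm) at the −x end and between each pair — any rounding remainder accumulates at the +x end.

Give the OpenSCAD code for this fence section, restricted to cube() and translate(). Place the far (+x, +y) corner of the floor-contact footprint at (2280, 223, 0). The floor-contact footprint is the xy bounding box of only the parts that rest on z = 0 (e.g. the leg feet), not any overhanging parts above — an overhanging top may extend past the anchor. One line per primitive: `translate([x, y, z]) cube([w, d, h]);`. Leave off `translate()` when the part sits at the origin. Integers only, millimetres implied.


translate([174, 106, 0]) cube([117, 117, 1035]);
translate([2163, 106, 0]) cube([117, 117, 1035]);
translate([291, 106, 295]) cube([1872, 117, 93]);
translate([291, 106, 765]) cube([1872, 117, 93]);
translate([403, 223, 38]) cube([63, 17, 905]);
translate([578, 223, 38]) cube([63, 17, 905]);
translate([753, 223, 38]) cube([63, 17, 905]);
translate([928, 223, 38]) cube([63, 17, 905]);
translate([1103, 223, 38]) cube([63, 17, 905]);
translate([1278, 223, 38]) cube([63, 17, 905]);
translate([1453, 223, 38]) cube([63, 17, 905]);
translate([1628, 223, 38]) cube([63, 17, 905]);
translate([1803, 223, 38]) cube([63, 17, 905]);
translate([1978, 223, 38]) cube([63, 17, 905]);


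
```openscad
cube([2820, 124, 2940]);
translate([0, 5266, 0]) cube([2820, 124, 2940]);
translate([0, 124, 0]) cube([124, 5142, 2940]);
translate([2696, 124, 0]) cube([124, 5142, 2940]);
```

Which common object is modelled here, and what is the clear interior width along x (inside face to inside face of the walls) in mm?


A house (or room) frame. The interior width is 2572 mm.

Four 2940 mm walls enclosing a rectangle with no floor or roof — a room or house frame. Outside width is 2820 mm and wall thickness is 124 mm, so the interior width is 2820 − 2 × 124 = 2572 mm.


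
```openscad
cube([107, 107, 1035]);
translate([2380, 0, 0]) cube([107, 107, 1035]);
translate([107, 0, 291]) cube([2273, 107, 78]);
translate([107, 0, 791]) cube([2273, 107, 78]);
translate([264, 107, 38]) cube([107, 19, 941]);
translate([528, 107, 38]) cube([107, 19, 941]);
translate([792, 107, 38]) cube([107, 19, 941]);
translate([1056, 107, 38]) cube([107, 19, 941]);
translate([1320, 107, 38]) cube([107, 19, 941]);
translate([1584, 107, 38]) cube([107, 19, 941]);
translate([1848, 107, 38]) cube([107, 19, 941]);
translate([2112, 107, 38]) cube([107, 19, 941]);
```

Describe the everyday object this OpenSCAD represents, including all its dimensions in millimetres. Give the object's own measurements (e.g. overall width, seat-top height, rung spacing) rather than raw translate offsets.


A fence section. Two 107×107 mm posts, 1035 mm tall, stand on the floor with a clear span of 2273 mm between their inner faces. Two horizontal rails of 107×78 mm section span the gap between the posts with their undersides at z = 291 mm and z = 791 mm, flush with the posts' −y face. 8 pickets, each 107 mm wide, 19 mm thick and 941 mm tall, are fixed to the +y face of the rails with their bottoms at z = 38 mm, spaced across the span with a 157 mm gap after the −x post and between neighbouring pickets, with 161 mm left before the +x post.


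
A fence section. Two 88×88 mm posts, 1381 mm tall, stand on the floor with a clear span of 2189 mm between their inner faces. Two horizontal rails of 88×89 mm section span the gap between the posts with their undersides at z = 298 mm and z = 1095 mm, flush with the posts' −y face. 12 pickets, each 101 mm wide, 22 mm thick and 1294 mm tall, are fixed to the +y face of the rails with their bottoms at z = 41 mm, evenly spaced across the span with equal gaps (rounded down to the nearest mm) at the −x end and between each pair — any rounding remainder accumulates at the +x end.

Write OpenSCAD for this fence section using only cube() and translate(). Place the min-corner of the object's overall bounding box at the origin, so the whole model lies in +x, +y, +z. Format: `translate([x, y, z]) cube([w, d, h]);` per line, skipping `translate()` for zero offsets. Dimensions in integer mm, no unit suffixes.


cube([88, 88, 1381]);
translate([2277, 0, 0]) cube([88, 88, 1381]);
translate([88, 0, 298]) cube([2189, 88, 89]);
translate([88, 0, 1095]) cube([2189, 88, 89]);
translate([163, 88, 41]) cube([101, 22, 1294]);
translate([339, 88, 41]) cube([101, 22, 1294]);
translate([515, 88, 41]) cube([101, 22, 1294]);
translate([691, 88, 41]) cube([101, 22, 1294]);
translate([867, 88, 41]) cube([101, 22, 1294]);
translate([1043, 88, 41]) cube([101, 22, 1294]);
translate([1219, 88, 41]) cube([101, 22, 1294]);
translate([1395, 88, 41]) cube([101, 22, 1294]);
translate([1571, 88, 41]) cube([101, 22, 1294]);
translate([1747, 88, 41]) cube([101, 22, 1294]);
translate([1923, 88, 41]) cube([101, 22, 1294]);
translate([2099, 88, 41]) cube([101, 22, 1294]);


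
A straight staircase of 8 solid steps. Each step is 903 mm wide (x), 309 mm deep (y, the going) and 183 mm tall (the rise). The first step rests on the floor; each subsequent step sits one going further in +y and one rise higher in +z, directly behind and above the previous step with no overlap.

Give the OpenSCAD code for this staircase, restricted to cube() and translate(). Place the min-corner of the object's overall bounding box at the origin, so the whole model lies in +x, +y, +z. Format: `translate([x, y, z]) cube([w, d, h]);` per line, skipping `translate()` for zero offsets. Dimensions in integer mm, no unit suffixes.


cube([903, 309, 183]);
translate([0, 309, 183]) cube([903, 309, 183]);
translate([0, 618, 366]) cube([903, 309, 183]);
translate([0, 927, 549]) cube([903, 309, 183]);
translate([0, 1236, 732]) cube([903, 309, 183]);
translate([0, 1545, 915]) cube([903, 309, 183]);
translate([0, 1854, 1098]) cube([903, 309, 183]);
translate([0, 2163, 1281]) cube([903, 309, 183]);


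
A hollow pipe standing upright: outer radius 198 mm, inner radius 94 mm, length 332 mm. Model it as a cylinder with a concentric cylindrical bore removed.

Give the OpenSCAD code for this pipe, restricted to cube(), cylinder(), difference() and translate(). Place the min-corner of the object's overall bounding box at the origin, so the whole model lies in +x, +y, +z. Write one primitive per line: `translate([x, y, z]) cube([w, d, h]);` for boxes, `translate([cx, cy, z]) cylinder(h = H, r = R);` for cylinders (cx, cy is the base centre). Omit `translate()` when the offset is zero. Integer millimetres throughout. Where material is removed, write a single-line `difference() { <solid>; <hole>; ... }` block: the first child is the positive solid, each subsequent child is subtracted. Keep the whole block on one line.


difference() { translate([198, 198, 0]) cylinder(h = 332, r = 198); translate([198, 198, 0]) cylinder(h = 332, r = 94); }


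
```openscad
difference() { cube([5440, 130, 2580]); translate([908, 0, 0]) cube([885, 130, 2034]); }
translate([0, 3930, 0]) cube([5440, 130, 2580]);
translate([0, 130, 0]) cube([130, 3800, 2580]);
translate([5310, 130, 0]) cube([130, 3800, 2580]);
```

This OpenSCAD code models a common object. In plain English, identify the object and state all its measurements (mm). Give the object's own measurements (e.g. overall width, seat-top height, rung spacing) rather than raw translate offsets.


A single room: four walls, each 2580 mm tall and 130 mm thick, enclosing an outside footprint 5440×4060 mm (x × y), no floor or roof. The front and back walls (−y and +y sides) run the full x-width; the side walls fit between their inner faces. A door opening 885 mm wide and 2034 mm tall is cut through the front wall from the floor up, its −x edge 908 mm from the wall's −x end.


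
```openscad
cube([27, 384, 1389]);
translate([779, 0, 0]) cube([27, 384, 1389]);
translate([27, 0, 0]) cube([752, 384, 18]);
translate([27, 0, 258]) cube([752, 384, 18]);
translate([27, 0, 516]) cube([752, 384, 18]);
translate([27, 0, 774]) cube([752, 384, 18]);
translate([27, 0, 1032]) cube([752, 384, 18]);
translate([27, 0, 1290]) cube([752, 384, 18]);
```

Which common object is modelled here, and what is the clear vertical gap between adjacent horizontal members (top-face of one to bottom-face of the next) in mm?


A bookshelf. The clear shelf gap is 240 mm.

Two tall side panels with 6 horizontal boards between them — a bookshelf. The first two shelf undersides are at z = 0 and z = 258; with shelf thickness 18, the clear gap is 258 − 0 − 18 = 240 mm.


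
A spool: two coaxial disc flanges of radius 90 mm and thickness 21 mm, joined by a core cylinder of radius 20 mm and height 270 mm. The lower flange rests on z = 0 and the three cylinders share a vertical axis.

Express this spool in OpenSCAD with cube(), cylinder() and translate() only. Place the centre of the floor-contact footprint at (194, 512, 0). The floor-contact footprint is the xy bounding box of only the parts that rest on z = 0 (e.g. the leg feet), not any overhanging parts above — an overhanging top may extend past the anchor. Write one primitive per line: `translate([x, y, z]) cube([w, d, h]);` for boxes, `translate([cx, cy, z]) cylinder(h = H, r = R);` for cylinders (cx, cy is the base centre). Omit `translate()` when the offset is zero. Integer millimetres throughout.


translate([194, 512, 0]) cylinder(h = 21, r = 90);
translate([194, 512, 21]) cylinder(h = 270, r = 20);
translate([194, 512, 291]) cylinder(h = 21, r = 90);


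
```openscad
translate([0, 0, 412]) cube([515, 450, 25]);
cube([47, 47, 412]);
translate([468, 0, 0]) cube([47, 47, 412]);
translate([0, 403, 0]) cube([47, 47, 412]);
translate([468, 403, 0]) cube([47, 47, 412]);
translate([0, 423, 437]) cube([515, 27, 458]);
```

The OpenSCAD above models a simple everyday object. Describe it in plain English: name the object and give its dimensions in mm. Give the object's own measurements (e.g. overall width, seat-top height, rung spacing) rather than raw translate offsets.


A chair. The seat is a 515×450×25 mm slab with its top at z = 437 mm, on four 47×47 mm corner legs (flush with the seat edges, standing on z = 0). A flat backrest 27 mm thick, 458 mm tall, spans the full seat width and rises from the seat top along its +y edge, rear face flush with the rear of the seat.


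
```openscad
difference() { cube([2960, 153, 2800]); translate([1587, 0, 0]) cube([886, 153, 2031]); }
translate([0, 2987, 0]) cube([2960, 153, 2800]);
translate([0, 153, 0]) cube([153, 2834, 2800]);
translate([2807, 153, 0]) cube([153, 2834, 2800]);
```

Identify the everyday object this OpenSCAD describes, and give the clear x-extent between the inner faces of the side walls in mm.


A single room. The interior width is 2654 mm.

Four walls enclosing a rectangle with a door in the front wall — a room. Outside width 2960 minus two 153 mm walls gives 2654 mm.


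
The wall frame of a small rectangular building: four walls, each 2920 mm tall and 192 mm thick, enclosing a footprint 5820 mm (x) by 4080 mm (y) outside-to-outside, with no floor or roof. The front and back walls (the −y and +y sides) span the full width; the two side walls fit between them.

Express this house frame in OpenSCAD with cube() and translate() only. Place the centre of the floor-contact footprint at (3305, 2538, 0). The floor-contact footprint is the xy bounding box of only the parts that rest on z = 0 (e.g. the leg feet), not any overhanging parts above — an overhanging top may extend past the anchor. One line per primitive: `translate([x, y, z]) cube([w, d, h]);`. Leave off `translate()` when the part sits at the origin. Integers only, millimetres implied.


translate([395, 498, 0]) cube([5820, 192, 2920]);
translate([395, 4386, 0]) cube([5820, 192, 2920]);
translate([395, 690, 0]) cube([192, 3696, 2920]);
translate([6023, 690, 0]) cube([192, 3696, 2920]);


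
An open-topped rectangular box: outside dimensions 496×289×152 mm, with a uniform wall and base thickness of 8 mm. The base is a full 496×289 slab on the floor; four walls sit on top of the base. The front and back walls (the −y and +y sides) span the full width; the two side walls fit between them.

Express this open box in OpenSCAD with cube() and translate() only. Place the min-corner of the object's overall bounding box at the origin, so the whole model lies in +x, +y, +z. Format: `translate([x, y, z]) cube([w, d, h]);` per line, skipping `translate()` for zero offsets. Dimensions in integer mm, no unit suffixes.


cube([496, 289, 8]);
translate([0, 0, 8]) cube([496, 8, 144]);
translate([0, 281, 8]) cube([496, 8, 144]);
translate([0, 8, 8]) cube([8, 273, 144]);
translate([488, 8, 8]) cube([8, 273, 144]);


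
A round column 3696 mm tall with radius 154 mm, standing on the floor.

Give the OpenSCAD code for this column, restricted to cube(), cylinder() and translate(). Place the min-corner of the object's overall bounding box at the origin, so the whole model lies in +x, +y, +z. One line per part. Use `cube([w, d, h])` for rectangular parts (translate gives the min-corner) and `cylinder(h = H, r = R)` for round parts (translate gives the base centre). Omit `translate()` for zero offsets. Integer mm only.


translate([154, 154, 0]) cylinder(h = 3696, r = 154);


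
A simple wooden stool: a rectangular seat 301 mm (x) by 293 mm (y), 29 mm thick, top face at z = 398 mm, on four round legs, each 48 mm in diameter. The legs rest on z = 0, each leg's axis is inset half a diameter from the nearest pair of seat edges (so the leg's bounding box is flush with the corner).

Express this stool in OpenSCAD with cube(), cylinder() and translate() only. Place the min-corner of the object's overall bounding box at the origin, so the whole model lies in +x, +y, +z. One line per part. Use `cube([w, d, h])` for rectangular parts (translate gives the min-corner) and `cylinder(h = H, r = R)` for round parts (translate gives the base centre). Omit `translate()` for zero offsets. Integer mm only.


// leg_h = 398 - 29 = 369
translate([0, 0, 369]) cube([301, 293, 29]);
translate([24, 24, 0]) cylinder(h = 369, r = 24);
translate([277, 24, 0]) cylinder(h = 369, r = 24);
translate([24, 269, 0]) cylinder(h = 369, r = 24);
translate([277, 269, 0]) cylinder(h = 369, r = 24);


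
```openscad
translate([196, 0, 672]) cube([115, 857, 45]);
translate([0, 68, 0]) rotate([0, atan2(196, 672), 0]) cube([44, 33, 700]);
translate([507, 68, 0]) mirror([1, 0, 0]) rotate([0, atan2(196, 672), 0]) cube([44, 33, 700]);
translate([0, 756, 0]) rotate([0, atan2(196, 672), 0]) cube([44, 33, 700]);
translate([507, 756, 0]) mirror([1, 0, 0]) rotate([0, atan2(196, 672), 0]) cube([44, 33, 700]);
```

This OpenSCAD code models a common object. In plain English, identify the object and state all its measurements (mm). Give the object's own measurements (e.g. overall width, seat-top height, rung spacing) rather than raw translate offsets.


A sawhorse. A 115×857×45 mm beam (x, y, z) sits on two A-frame leg pairs. Each pair is two raked legs of 44×33 mm section (33 mm along y) splaying symmetrically in x. Each leg rises 672 mm vertically over 196 mm of horizontal reach and is 700 mm long along its own axis. Every leg's outer bottom edge rests on the floor and its outer top edge meets a bottom edge of the beam — the left legs (tilting toward +x) meet the beam's −x bottom edge, the right legs (their mirror images, tilting toward −x) meet its +x bottom edge — so the leg tops tuck under the beam, the beam's underside is 672 mm above the floor, and the feet are 507 mm apart outside-to-outside with the beam centred between them. The two leg pairs are set in 68 mm from either end of the beam.


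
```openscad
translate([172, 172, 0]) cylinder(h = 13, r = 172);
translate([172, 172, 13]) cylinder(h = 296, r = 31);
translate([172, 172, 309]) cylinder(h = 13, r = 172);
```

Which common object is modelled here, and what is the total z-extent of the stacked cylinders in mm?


A spool. The overall height is 322 mm.

Three coaxial cylinders, large–small–large — a spool. Two 13 mm flanges and a 296 mm core give 13 + 296 + 13 = 322 mm.


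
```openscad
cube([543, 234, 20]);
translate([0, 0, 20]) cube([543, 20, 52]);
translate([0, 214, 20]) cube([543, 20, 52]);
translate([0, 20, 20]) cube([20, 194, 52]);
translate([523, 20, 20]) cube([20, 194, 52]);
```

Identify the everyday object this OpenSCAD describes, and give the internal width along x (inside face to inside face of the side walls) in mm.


An open box. The internal width is 503 mm.

A 543×234 base slab with four walls standing on it — an open box. The base is 543 mm wide and the walls are 20 mm thick, so the internal width is 543 − 2 × 20 = 503 mm.


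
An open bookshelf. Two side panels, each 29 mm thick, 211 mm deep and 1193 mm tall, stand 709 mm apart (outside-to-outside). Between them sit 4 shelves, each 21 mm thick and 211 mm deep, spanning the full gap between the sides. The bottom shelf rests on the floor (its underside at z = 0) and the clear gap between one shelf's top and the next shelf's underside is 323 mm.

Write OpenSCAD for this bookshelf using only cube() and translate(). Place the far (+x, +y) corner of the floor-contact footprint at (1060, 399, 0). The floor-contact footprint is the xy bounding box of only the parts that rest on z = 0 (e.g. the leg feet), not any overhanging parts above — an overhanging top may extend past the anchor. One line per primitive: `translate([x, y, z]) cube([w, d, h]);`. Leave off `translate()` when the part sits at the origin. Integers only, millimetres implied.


translate([351, 188, 0]) cube([29, 211, 1193]);
translate([1031, 188, 0]) cube([29, 211, 1193]);
translate([380, 188, 0]) cube([651, 211, 21]);
translate([380, 188, 344]) cube([651, 211, 21]);
translate([380, 188, 688]) cube([651, 211, 21]);
translate([380, 188, 1032]) cube([651, 211, 21]);


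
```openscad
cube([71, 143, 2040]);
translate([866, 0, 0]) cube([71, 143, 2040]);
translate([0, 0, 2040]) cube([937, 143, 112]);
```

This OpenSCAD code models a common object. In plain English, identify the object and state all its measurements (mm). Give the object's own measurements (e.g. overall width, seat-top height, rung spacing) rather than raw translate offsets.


A door frame. The clear opening is 795 mm wide and 2040 mm high. Two 71 mm wide jambs, 143 mm deep, stand either side of the opening from the floor to the top of the opening. A 112 mm thick head sits across the top of both jambs, spanning the full outside width of the frame.


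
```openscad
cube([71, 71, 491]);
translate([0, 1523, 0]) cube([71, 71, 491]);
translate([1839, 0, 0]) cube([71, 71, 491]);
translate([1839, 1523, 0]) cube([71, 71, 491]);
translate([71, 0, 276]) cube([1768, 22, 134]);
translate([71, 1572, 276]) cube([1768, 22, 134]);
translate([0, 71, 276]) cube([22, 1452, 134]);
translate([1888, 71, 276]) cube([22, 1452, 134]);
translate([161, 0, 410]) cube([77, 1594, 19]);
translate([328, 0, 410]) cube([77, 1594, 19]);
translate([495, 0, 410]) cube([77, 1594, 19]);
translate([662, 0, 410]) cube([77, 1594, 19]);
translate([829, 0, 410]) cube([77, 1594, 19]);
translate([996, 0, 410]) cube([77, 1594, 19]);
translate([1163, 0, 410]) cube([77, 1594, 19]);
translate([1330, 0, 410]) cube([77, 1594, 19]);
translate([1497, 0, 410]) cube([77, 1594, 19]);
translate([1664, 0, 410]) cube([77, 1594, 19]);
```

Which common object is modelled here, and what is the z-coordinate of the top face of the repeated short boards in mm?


A bed frame. The slat-top height is 429 mm.

Four posts, four rails, and a row of slats — a bed frame. Slats sit on the rails at z = 276 + 134 = 410; with slat thickness 19, the top is 429 mm.


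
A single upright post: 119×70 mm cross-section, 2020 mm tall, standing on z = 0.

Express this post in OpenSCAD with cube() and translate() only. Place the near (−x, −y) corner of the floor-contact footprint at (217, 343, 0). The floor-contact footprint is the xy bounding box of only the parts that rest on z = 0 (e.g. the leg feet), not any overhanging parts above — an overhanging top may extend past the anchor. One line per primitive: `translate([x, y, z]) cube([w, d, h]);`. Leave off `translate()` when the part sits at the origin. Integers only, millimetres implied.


translate([217, 343, 0]) cube([119, 70, 2020]);


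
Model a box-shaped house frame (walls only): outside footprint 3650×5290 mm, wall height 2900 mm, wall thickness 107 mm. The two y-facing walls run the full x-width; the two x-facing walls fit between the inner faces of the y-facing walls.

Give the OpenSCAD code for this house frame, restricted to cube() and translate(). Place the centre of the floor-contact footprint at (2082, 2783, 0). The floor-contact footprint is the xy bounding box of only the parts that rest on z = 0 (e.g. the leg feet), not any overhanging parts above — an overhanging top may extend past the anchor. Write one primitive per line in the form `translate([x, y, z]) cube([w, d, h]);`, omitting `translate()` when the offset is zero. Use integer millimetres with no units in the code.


translate([257, 138, 0]) cube([3650, 107, 2900]);
translate([257, 5321, 0]) cube([3650, 107, 2900]);
translate([257, 245, 0]) cube([107, 5076, 2900]);
translate([3800, 245, 0]) cube([107, 5076, 2900]);


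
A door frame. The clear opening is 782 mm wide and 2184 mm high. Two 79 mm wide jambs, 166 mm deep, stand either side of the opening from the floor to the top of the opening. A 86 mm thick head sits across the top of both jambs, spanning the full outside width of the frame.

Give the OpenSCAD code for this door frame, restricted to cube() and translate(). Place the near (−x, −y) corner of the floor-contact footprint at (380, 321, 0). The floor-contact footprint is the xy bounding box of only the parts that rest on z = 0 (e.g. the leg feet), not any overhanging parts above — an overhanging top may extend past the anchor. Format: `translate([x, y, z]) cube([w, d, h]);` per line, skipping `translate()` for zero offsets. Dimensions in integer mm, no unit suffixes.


translate([380, 321, 0]) cube([79, 166, 2184]);
translate([1241, 321, 0]) cube([79, 166, 2184]);
translate([380, 321, 2184]) cube([940, 166, 86]);


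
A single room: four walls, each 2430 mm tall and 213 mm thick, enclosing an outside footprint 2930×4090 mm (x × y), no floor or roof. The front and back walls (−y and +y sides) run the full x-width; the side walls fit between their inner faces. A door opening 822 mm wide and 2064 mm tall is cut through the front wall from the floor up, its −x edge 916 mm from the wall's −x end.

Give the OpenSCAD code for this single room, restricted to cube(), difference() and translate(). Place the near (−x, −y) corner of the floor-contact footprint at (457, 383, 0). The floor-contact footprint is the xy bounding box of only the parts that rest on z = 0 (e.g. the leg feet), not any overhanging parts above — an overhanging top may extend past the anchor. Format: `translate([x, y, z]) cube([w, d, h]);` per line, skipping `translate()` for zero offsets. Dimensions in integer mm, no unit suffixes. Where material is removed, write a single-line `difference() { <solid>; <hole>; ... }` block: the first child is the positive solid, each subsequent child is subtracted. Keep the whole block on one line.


difference() { translate([457, 383, 0]) cube([2930, 213, 2430]); translate([1373, 383, 0]) cube([822, 213, 2064]); }
translate([457, 4260, 0]) cube([2930, 213, 2430]);
translate([457, 596, 0]) cube([213, 3664, 2430]);
translate([3174, 596, 0]) cube([213, 3664, 2430]);


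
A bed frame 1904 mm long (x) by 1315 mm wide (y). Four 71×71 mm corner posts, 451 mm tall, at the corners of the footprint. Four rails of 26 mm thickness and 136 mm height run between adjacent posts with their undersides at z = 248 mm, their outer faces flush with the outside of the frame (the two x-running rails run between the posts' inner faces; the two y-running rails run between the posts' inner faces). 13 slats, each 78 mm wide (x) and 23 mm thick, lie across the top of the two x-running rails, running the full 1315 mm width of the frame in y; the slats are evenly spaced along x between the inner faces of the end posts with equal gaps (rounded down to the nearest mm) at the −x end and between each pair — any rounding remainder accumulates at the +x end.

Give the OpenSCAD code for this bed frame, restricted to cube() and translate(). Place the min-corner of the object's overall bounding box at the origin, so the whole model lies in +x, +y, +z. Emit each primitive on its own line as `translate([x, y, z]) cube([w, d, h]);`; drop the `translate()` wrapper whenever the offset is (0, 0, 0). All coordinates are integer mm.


// slat z = rail_z + rail_h = 248 + 136 = 384
// slat gap = ⌊(1762 − 13·78) / 14⌋ = 53
cube([71, 71, 451]);
translate([0, 1244, 0]) cube([71, 71, 451]);
translate([1833, 0, 0]) cube([71, 71, 451]);
translate([1833, 1244, 0]) cube([71, 71, 451]);
translate([71, 0, 248]) cube([1762, 26, 136]);
translate([71, 1289, 248]) cube([1762, 26, 136]);
translate([0, 71, 248]) cube([26, 1173, 136]);
translate([1878, 71, 248]) cube([26, 1173, 136]);
translate([124, 0, 384]) cube([78, 1315, 23]);
translate([255, 0, 384]) cube([78, 1315, 23]);
translate([386, 0, 384]) cube([78, 1315, 23]);
translate([517, 0, 384]) cube([78, 1315, 23]);
translate([648, 0, 384]) cube([78, 1315, 23]);
translate([779, 0, 384]) cube([78, 1315, 23]);
translate([910, 0, 384]) cube([78, 1315, 23]);
translate([1041, 0, 384]) cube([78, 1315, 23]);
translate([1172, 0, 384]) cube([78, 1315, 23]);
translate([1303, 0, 384]) cube([78, 1315, 23]);
translate([1434, 0, 384]) cube([78, 1315, 23]);
translate([1565, 0, 384]) cube([78, 1315, 23]);
translate([1696, 0, 384]) cube([78, 1315, 23]);


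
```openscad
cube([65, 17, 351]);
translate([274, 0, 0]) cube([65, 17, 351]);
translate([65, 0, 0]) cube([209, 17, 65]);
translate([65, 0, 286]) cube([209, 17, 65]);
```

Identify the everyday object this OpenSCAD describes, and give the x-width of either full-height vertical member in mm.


A picture frame. The border width is 65 mm.

Four thin pieces enclosing a rectangular opening — a picture frame. The two full-height stiles are 351 mm tall; the top rail sits at z = 286 and is 65 mm tall, so the border above the opening is 351 − 286 = 65 mm, matching the stile x-width.


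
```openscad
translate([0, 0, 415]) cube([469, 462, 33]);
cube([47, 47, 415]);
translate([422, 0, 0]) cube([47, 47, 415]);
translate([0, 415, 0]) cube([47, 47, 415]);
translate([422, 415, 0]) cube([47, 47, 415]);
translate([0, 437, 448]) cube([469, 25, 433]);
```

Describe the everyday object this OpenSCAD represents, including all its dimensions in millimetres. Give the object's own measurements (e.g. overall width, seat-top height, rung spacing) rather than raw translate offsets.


A chair. The seat is a 469×462×33 mm slab with its top at z = 448 mm, on four 47×47 mm corner legs (flush with the seat edges, standing on z = 0). A flat backrest 25 mm thick, 433 mm tall, spans the full seat width and rises from the seat top along its +y edge, rear face flush with the rear of the seat.


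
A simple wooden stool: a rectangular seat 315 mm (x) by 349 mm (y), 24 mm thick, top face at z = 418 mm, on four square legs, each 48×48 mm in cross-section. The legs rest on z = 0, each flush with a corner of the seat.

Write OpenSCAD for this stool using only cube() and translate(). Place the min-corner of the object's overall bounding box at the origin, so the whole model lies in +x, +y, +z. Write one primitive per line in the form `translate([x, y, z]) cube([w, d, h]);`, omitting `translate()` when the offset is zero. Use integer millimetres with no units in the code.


translate([0, 0, 394]) cube([315, 349, 24]);
cube([48, 48, 394]);
translate([267, 0, 0]) cube([48, 48, 394]);
translate([0, 301, 0]) cube([48, 48, 394]);
translate([267, 301, 0]) cube([48, 48, 394]);


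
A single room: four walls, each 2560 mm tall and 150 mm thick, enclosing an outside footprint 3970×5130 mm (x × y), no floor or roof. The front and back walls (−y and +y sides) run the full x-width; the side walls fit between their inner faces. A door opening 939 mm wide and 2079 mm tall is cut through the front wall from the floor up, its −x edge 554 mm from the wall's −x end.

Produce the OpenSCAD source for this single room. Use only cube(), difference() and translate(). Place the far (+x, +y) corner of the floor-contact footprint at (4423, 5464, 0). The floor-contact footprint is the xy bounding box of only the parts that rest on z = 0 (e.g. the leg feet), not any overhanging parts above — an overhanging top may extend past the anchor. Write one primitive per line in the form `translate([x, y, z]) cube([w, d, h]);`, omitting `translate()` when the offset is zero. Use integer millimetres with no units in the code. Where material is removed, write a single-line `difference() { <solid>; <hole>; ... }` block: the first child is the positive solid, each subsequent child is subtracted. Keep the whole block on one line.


difference() { translate([453, 334, 0]) cube([3970, 150, 2560]); translate([1007, 334, 0]) cube([939, 150, 2079]); }
translate([453, 5314, 0]) cube([3970, 150, 2560]);
translate([453, 484, 0]) cube([150, 4830, 2560]);
translate([4273, 484, 0]) cube([150, 4830, 2560]);


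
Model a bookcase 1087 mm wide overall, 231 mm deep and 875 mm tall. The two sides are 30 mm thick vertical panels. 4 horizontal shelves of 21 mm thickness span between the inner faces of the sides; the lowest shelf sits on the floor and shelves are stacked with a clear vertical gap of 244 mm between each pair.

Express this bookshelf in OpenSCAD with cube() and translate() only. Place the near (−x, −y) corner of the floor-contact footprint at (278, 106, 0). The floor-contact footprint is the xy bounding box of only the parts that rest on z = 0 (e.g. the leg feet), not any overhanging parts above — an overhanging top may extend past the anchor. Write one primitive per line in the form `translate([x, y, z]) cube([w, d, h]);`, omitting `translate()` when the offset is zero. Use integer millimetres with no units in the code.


translate([278, 106, 0]) cube([30, 231, 875]);
translate([1335, 106, 0]) cube([30, 231, 875]);
translate([308, 106, 0]) cube([1027, 231, 21]);
translate([308, 106, 265]) cube([1027, 231, 21]);
translate([308, 106, 530]) cube([1027, 231, 21]);
translate([308, 106, 795]) cube([1027, 231, 21]);


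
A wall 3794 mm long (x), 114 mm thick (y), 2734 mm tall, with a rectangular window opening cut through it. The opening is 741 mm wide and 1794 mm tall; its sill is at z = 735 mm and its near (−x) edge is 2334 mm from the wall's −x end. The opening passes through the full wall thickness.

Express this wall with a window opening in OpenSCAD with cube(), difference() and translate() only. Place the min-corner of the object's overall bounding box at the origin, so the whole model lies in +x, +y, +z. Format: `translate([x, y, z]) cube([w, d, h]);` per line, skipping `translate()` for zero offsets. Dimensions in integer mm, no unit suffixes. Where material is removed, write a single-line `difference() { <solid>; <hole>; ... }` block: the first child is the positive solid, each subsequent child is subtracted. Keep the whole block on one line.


difference() { cube([3794, 114, 2734]); translate([2334, 0, 735]) cube([741, 114, 1794]); }


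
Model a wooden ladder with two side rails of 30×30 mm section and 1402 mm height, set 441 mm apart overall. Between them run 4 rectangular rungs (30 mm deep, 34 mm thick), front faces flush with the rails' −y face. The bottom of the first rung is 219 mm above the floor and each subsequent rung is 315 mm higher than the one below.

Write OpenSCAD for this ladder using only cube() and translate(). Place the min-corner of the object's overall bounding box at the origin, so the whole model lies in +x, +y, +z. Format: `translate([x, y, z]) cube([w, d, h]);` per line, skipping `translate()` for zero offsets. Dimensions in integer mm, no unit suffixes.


// rung span = 441 - 2*30 = 381
// rung[k] z = 219 + k*315
cube([30, 30, 1402]);
translate([411, 0, 0]) cube([30, 30, 1402]);
translate([30, 0, 219]) cube([381, 30, 34]);
translate([30, 0, 534]) cube([381, 30, 34]);
translate([30, 0, 849]) cube([381, 30, 34]);
translate([30, 0, 1164]) cube([381, 30, 34]);


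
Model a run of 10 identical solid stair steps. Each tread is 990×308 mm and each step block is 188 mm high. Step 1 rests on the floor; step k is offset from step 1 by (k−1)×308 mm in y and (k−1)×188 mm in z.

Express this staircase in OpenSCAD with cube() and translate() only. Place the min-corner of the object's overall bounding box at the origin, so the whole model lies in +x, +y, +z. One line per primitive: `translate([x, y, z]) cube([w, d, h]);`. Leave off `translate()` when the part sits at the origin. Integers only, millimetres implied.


cube([990, 308, 188]);
translate([0, 308, 188]) cube([990, 308, 188]);
translate([0, 616, 376]) cube([990, 308, 188]);
translate([0, 924, 564]) cube([990, 308, 188]);
translate([0, 1232, 752]) cube([990, 308, 188]);
translate([0, 1540, 940]) cube([990, 308, 188]);
translate([0, 1848, 1128]) cube([990, 308, 188]);
translate([0, 2156, 1316]) cube([990, 308, 188]);
translate([0, 2464, 1504]) cube([990, 308, 188]);
translate([0, 2772, 1692]) cube([990, 308, 188]);


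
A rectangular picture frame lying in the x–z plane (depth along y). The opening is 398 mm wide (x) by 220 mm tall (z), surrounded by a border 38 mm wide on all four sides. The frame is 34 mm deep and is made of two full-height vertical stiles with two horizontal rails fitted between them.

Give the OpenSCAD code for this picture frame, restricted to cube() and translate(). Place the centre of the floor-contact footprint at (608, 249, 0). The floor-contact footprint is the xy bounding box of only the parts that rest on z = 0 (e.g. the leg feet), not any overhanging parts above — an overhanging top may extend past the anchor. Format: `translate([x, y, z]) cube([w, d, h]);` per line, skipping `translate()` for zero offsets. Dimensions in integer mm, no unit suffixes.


translate([371, 232, 0]) cube([38, 34, 296]);
translate([807, 232, 0]) cube([38, 34, 296]);
translate([409, 232, 0]) cube([398, 34, 38]);
translate([409, 232, 258]) cube([398, 34, 38]);


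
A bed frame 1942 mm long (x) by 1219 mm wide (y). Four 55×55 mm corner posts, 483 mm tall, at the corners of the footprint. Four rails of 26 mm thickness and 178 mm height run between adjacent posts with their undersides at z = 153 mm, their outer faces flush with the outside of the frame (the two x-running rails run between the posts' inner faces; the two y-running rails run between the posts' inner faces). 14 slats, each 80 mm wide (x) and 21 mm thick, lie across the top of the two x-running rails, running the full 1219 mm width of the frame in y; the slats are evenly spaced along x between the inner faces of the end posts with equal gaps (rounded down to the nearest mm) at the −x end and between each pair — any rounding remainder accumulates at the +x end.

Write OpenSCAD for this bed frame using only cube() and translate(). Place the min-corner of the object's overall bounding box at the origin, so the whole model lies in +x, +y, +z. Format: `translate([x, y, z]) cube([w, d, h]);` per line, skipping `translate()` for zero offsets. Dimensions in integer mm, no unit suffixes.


cube([55, 55, 483]);
translate([0, 1164, 0]) cube([55, 55, 483]);
translate([1887, 0, 0]) cube([55, 55, 483]);
translate([1887, 1164, 0]) cube([55, 55, 483]);
translate([55, 0, 153]) cube([1832, 26, 178]);
translate([55, 1193, 153]) cube([1832, 26, 178]);
translate([0, 55, 153]) cube([26, 1109, 178]);
translate([1916, 55, 153]) cube([26, 1109, 178]);
translate([102, 0, 331]) cube([80, 1219, 21]);
translate([229, 0, 331]) cube([80, 1219, 21]);
translate([356, 0, 331]) cube([80, 1219, 21]);
translate([483, 0, 331]) cube([80, 1219, 21]);
translate([610, 0, 331]) cube([80, 1219, 21]);
translate([737, 0, 331]) cube([80, 1219, 21]);
translate([864, 0, 331]) cube([80, 1219, 21]);
translate([991, 0, 331]) cube([80, 1219, 21]);
translate([1118, 0, 331]) cube([80, 1219, 21]);
translate([1245, 0, 331]) cube([80, 1219, 21]);
translate([1372, 0, 331]) cube([80, 1219, 21]);
translate([1499, 0, 331]) cube([80, 1219, 21]);
translate([1626, 0, 331]) cube([80, 1219, 21]);
translate([1753, 0, 331]) cube([80, 1219, 21]);


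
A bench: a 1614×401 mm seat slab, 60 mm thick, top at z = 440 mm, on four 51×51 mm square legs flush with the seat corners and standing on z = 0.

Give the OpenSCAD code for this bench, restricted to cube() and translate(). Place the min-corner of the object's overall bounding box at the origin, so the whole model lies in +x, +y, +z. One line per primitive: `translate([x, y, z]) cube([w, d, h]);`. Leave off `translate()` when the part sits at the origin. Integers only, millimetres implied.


// leg_h = 440 − 60 = 380
translate([0, 0, 380]) cube([1614, 401, 60]);
cube([51, 51, 380]);
translate([0, 350, 0]) cube([51, 51, 380]);
translate([1563, 0, 0]) cube([51, 51, 380]);
translate([1563, 350, 0]) cube([51, 51, 380]);


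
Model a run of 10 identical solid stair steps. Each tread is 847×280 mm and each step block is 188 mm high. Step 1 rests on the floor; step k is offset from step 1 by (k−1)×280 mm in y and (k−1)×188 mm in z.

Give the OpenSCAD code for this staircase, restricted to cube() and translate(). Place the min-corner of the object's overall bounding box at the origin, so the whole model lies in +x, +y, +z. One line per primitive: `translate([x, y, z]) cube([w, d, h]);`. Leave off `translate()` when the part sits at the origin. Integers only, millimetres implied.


cube([847, 280, 188]);
translate([0, 280, 188]) cube([847, 280, 188]);
translate([0, 560, 376]) cube([847, 280, 188]);
translate([0, 840, 564]) cube([847, 280, 188]);
translate([0, 1120, 752]) cube([847, 280, 188]);
translate([0, 1400, 940]) cube([847, 280, 188]);
translate([0, 1680, 1128]) cube([847, 280, 188]);
translate([0, 1960, 1316]) cube([847, 280, 188]);
translate([0, 2240, 1504]) cube([847, 280, 188]);
translate([0, 2520, 1692]) cube([847, 280, 188]);


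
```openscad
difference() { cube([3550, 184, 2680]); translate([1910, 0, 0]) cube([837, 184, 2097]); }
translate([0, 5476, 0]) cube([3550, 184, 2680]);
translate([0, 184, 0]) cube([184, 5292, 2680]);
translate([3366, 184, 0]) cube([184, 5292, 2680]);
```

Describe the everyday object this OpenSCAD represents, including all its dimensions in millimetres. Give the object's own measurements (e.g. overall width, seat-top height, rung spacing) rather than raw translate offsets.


A single room: four walls, each 2680 mm tall and 184 mm thick, enclosing an outside footprint 3550×5660 mm (x × y), no floor or roof. The front and back walls (−y and +y sides) run the full x-width; the side walls fit between their inner faces. A door opening 837 mm wide and 2097 mm tall is cut through the front wall from the floor up, its −x edge 1910 mm from the wall's −x end.


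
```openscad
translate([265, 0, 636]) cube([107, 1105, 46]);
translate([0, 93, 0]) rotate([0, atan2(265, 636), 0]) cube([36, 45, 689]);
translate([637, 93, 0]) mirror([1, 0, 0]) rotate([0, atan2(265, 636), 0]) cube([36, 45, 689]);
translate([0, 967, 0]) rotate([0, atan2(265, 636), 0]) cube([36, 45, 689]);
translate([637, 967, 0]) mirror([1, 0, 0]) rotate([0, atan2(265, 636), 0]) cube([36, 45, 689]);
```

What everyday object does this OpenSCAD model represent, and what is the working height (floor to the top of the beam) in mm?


A sawhorse. The overall height is 682 mm.

A beam across two mirrored pairs of raked legs — a sawhorse. The beam's underside is at z = 636 (matching the legs' vertical rise in atan2(265, 636)) and the beam is 46 mm tall, so its top is at 636 + 46 = 682 mm. The raked legs top out at the beam's underside, so that is the highest point.
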